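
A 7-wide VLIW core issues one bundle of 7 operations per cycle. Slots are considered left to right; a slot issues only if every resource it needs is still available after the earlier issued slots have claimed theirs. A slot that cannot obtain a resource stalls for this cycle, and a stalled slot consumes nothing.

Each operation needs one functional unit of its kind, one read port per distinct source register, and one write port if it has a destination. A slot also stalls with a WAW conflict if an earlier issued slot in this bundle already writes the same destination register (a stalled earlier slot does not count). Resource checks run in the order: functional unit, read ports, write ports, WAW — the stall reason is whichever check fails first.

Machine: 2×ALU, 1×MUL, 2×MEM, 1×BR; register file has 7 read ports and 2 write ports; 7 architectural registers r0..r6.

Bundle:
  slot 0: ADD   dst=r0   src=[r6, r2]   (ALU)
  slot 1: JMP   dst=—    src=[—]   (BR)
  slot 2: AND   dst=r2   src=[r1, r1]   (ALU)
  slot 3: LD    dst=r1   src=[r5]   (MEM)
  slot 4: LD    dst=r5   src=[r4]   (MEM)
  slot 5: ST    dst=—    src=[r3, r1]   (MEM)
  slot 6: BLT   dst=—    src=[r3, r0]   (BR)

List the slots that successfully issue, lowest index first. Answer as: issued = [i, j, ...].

[0] ALU needs rd=2 wr=1: ok; after: ALU=1 MUL=1 MEM=2 BR=1, R=5, W=1
[1] BR needs rd=0 wr=0: ok; after: ALU=1 MUL=1 MEM=2 BR=0, R=5, W=1
[2] ALU needs rd=1 wr=1: ok; after: ALU=0 MUL=1 MEM=2 BR=0, R=4, W=0
[3] MEM needs rd=1 wr=1: WR_PORT; after: ALU=0 MUL=1 MEM=2 BR=0, R=4, W=0
[4] MEM needs rd=1 wr=1: WR_PORT; after: ALU=0 MUL=1 MEM=2 BR=0, R=4, W=0
[5] MEM needs rd=2 wr=0: ok; after: ALU=0 MUL=1 MEM=1 BR=0, R=2, W=0
[6] BR needs rd=2 wr=0: FU; after: ALU=0 MUL=1 MEM=1 BR=0, R=2, W=0

issued = [0, 1, 2, 5]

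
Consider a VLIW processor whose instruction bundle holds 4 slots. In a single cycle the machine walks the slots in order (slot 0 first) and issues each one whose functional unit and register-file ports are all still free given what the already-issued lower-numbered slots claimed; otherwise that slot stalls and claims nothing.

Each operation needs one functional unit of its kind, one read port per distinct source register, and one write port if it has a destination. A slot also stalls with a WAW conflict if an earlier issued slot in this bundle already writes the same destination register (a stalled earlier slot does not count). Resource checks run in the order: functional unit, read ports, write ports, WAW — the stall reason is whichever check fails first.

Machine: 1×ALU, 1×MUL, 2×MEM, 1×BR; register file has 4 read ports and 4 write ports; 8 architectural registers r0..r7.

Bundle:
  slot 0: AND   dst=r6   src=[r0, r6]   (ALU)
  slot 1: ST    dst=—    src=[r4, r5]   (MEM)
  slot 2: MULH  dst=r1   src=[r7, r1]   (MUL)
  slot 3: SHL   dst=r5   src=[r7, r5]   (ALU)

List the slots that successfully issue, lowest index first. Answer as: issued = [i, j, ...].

(0) want 1×ALU +2rd +1wr — yes → AL0|MU1|ME2|BR1|rd2|wr3
(1) want 1×MEM +2rd +0wr — yes → AL0|MU1|ME1|BR1|rd0|wr3
(2) want 1×MUL +2rd +1wr — RD_PORT → AL0|MU1|ME1|BR1|rd0|wr3
(3) want 1×ALU +2rd +1wr — FU → AL0|MU1|ME1|BR1|rd0|wr3

issued = [0, 1]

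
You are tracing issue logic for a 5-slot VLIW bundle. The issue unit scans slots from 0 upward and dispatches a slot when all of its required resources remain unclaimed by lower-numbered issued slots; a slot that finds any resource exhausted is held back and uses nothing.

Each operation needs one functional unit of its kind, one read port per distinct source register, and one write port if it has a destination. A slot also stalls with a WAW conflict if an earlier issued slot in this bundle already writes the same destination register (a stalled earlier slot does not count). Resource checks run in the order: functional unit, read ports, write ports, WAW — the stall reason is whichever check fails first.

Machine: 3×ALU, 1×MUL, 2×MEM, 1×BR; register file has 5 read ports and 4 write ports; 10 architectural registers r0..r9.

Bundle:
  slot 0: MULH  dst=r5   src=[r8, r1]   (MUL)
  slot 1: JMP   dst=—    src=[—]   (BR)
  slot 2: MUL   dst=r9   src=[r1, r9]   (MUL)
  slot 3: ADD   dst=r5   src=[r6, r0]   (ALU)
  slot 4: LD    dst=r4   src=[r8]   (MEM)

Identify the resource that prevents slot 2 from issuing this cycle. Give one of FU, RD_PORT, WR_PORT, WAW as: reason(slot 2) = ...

reason(slot 2) = FU

#0 MUL src=r8,r1 dispatched  <A:3 Mu:0 Ld:2 B:1 rd:3 wr:3>
#1 BR src=- dispatched  <A:3 Mu:0 Ld:2 B:0 rd:3 wr:3>
#2 MUL src=r1,r9 held:FU  <A:3 Mu:0 Ld:2 B:0 rd:3 wr:3>
#3 ALU src=r6,r0 held:WAW  <A:3 Mu:0 Ld:2 B:0 rd:3 wr:3>
#4 MEM src=r8 dispatched  <A:3 Mu:0 Ld:1 B:0 rd:2 wr:2>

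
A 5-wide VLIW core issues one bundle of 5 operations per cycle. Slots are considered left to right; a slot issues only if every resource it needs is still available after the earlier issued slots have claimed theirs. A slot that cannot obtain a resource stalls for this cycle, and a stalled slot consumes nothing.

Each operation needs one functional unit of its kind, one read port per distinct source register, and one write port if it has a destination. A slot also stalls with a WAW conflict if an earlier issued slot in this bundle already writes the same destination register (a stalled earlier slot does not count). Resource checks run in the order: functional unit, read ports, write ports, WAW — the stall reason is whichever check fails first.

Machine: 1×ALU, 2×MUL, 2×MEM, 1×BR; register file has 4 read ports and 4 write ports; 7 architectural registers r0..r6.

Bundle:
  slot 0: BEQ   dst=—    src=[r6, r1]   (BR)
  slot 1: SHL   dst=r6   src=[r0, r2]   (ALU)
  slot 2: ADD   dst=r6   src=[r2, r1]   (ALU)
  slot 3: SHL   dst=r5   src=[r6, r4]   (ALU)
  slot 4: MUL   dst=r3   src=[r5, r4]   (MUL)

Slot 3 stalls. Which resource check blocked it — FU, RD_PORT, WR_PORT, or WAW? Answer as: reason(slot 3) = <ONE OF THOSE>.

reason(slot 3) = FU

#0 BR src=r6,r1 dispatched  <A:1 Mu:2 Ld:2 B:0 rd:2 wr:4>
#1 ALU src=r0,r2 dispatched  <A:0 Mu:2 Ld:2 B:0 rd:0 wr:3>
#2 ALU src=r2,r1 held:FU  <A:0 Mu:2 Ld:2 B:0 rd:0 wr:3>
#3 ALU src=r6,r4 held:FU  <A:0 Mu:2 Ld:2 B:0 rd:0 wr:3>
#4 MUL src=r5,r4 held:RD_PORT  <A:0 Mu:2 Ld:2 B:0 rd:0 wr:3>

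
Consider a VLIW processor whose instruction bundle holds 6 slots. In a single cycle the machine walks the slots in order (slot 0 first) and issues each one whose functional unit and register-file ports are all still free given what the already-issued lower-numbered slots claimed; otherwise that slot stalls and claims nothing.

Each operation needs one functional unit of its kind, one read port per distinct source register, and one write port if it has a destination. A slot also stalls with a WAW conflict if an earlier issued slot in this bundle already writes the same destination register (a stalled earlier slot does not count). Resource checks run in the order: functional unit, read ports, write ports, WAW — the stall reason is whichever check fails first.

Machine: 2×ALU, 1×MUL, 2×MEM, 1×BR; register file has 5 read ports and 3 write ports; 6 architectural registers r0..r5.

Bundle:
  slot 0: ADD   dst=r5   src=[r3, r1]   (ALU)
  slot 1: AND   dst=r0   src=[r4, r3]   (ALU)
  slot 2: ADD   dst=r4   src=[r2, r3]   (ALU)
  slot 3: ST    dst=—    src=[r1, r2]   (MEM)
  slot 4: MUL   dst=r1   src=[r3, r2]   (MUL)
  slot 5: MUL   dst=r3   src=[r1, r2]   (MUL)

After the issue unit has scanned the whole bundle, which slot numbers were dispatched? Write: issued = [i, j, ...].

[0] ALU needs rd=2 wr=1: ok; after: ALU=1 MUL=1 MEM=2 BR=1, R=3, W=2
[1] ALU needs rd=2 wr=1: ok; after: ALU=0 MUL=1 MEM=2 BR=1, R=1, W=1
[2] ALU needs rd=2 wr=1: FU; after: ALU=0 MUL=1 MEM=2 BR=1, R=1, W=1
[3] MEM needs rd=2 wr=0: RD_PORT; after: ALU=0 MUL=1 MEM=2 BR=1, R=1, W=1
[4] MUL needs rd=2 wr=1: RD_PORT; after: ALU=0 MUL=1 MEM=2 BR=1, R=1, W=1
[5] MUL needs rd=2 wr=1: RD_PORT; after: ALU=0 MUL=1 MEM=2 BR=1, R=1, W=1

issued = [0, 1]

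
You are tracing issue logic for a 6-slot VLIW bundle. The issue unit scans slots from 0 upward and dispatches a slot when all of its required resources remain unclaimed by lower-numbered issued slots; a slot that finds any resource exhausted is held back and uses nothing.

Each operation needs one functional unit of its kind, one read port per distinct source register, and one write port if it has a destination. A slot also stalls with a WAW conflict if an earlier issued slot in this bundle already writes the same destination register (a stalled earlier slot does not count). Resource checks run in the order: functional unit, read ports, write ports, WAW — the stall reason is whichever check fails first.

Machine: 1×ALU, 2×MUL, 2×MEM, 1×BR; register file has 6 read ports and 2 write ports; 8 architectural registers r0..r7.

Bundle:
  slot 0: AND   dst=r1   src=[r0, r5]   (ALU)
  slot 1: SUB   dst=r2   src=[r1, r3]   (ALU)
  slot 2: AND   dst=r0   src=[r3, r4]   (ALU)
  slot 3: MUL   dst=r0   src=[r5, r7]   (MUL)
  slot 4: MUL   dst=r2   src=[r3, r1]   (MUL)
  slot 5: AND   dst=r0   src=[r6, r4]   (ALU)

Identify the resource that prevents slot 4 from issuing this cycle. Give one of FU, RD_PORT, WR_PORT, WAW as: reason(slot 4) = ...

#0 ALU src=r0,r5 dispatched  <A:0 Mu:2 Ld:2 B:1 rd:4 wr:1>
#1 ALU src=r1,r3 held:FU  <A:0 Mu:2 Ld:2 B:1 rd:4 wr:1>
#2 ALU src=r3,r4 held:FU  <A:0 Mu:2 Ld:2 B:1 rd:4 wr:1>
#3 MUL src=r5,r7 dispatched  <A:0 Mu:1 Ld:2 B:1 rd:2 wr:0>
#4 MUL src=r3,r1 held:WR_PORT  <A:0 Mu:1 Ld:2 B:1 rd:2 wr:0>
#5 ALU src=r6,r4 held:FU  <A:0 Mu:1 Ld:2 B:1 rd:2 wr:0>

reason(slot 4) = WR_PORT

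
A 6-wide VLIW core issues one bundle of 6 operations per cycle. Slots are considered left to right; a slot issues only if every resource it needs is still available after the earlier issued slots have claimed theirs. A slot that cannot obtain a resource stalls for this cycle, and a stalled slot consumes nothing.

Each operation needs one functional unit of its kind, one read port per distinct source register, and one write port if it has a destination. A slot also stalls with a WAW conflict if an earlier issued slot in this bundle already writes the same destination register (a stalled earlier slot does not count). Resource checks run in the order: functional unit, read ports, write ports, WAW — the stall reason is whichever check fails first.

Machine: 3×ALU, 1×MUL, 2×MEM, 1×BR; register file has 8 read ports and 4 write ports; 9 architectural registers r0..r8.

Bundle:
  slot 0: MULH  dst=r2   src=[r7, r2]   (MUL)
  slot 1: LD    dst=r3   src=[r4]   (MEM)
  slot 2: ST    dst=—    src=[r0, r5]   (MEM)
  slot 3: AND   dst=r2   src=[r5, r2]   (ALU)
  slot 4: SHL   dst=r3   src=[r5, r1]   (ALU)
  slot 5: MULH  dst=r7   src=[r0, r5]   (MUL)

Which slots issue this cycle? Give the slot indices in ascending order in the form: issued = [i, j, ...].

  0. MUL→r2 ⇒ go  {3A/0Mu/2Ld/1B | 6r 3w}
  1. MEM→r3 ⇒ go  {3A/0Mu/1Ld/1B | 5r 2w}
  2. MEM ⇒ go  {3A/0Mu/0Ld/1B | 3r 2w}
  3. ALU→r2 ⇒ no(WAW)  {3A/0Mu/0Ld/1B | 3r 2w}
  4. ALU→r3 ⇒ no(WAW)  {3A/0Mu/0Ld/1B | 3r 2w}
  5. MUL→r7 ⇒ no(FU)  {3A/0Mu/0Ld/1B | 3r 2w}

issued = [0, 1, 2]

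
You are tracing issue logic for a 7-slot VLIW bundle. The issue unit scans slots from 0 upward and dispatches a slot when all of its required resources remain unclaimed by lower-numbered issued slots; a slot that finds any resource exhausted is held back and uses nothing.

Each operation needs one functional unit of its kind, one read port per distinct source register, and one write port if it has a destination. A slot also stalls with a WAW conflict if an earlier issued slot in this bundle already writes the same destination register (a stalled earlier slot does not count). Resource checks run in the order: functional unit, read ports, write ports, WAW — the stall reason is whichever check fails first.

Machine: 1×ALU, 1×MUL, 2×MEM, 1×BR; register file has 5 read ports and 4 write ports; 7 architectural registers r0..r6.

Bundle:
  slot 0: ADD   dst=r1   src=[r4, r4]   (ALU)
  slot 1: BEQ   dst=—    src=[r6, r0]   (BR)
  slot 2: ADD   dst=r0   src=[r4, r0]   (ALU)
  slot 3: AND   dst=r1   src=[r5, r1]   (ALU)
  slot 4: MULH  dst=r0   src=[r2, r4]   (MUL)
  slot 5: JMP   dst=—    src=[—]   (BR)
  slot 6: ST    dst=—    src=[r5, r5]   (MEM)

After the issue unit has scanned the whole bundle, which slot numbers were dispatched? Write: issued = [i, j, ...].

slot 0 (ALU): ISSUE — free A0,Mu1,Ld2,B1 rp4 wp3
slot 1 (BR): ISSUE — free A0,Mu1,Ld2,B0 rp2 wp3
slot 2 (ALU): stall FU — free A0,Mu1,Ld2,B0 rp2 wp3
slot 3 (ALU): stall FU — free A0,Mu1,Ld2,B0 rp2 wp3
slot 4 (MUL): ISSUE — free A0,Mu0,Ld2,B0 rp0 wp2
slot 5 (BR): stall FU — free A0,Mu0,Ld2,B0 rp0 wp2
slot 6 (MEM): stall RD_PORT — free A0,Mu0,Ld2,B0 rp0 wp2

issued = [0, 1, 4]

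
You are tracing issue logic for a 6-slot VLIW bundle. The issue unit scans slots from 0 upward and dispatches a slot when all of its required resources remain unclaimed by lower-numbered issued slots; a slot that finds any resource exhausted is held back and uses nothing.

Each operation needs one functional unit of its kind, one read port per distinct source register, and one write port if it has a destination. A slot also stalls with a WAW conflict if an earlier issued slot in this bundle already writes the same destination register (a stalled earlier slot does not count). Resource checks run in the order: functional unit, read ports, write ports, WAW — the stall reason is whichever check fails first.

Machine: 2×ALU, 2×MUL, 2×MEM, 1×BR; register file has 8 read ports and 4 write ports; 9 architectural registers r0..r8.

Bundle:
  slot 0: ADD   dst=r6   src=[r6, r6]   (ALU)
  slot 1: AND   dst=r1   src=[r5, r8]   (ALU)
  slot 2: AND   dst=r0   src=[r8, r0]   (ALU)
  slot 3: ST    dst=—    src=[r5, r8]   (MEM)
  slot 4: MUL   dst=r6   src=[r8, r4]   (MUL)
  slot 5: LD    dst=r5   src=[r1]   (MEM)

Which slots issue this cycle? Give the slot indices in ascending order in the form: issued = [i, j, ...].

#0 ALU src=r6,r6 dispatched  <A:1 Mu:2 Ld:2 B:1 rd:7 wr:3>
#1 ALU src=r5,r8 dispatched  <A:0 Mu:2 Ld:2 B:1 rd:5 wr:2>
#2 ALU src=r8,r0 held:FU  <A:0 Mu:2 Ld:2 B:1 rd:5 wr:2>
#3 MEM src=r5,r8 dispatched  <A:0 Mu:2 Ld:1 B:1 rd:3 wr:2>
#4 MUL src=r8,r4 held:WAW  <A:0 Mu:2 Ld:1 B:1 rd:3 wr:2>
#5 MEM src=r1 dispatched  <A:0 Mu:2 Ld:0 B:1 rd:2 wr:1>

issued = [0, 1, 3, 5]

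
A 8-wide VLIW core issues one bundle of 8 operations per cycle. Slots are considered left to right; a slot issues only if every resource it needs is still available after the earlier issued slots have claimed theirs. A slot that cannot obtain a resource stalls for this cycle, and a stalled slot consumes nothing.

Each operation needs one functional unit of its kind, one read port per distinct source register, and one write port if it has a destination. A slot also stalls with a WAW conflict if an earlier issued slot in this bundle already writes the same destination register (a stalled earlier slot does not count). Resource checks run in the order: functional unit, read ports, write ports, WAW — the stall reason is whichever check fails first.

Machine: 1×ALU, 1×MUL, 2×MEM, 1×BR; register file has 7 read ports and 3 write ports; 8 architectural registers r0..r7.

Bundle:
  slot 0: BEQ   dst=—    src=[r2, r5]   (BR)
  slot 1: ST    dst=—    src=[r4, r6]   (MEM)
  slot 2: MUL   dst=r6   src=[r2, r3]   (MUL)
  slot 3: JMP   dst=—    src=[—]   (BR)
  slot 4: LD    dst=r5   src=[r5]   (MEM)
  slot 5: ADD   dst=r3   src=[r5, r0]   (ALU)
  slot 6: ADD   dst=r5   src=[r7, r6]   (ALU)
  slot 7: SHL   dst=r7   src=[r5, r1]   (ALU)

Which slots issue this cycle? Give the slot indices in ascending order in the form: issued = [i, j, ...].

(0) want 1×BR +2rd +0wr — yes → AL1|MU1|ME2|BR0|rd5|wr3
(1) want 1×MEM +2rd +0wr — yes → AL1|MU1|ME1|BR0|rd3|wr3
(2) want 1×MUL +2rd +1wr — yes → AL1|MU0|ME1|BR0|rd1|wr2
(3) want 1×BR +0rd +0wr — FU → AL1|MU0|ME1|BR0|rd1|wr2
(4) want 1×MEM +1rd +1wr — yes → AL1|MU0|ME0|BR0|rd0|wr1
(5) want 1×ALU +2rd +1wr — RD_PORT → AL1|MU0|ME0|BR0|rd0|wr1
(6) want 1×ALU +2rd +1wr — RD_PORT → AL1|MU0|ME0|BR0|rd0|wr1
(7) want 1×ALU +2rd +1wr — RD_PORT → AL1|MU0|ME0|BR0|rd0|wr1

issued = [0, 1, 2, 4]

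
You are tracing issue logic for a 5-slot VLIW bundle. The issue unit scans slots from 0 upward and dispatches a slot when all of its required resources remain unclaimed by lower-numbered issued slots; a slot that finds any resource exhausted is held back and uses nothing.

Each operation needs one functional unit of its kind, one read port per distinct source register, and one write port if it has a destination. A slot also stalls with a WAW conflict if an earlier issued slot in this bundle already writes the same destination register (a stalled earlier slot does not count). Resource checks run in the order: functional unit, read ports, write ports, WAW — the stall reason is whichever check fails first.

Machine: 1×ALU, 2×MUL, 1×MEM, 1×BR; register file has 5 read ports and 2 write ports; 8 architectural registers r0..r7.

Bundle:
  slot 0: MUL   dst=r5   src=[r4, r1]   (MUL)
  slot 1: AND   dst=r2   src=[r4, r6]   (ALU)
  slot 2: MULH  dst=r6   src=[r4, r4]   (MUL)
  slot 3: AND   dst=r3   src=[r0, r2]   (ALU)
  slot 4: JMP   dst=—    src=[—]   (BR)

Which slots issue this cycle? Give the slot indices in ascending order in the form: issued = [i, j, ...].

(0) want 1×MUL +2rd +1wr — yes → AL1|MU1|ME1|BR1|rd3|wr1
(1) want 1×ALU +2rd +1wr — yes → AL0|MU1|ME1|BR1|rd1|wr0
(2) want 1×MUL +1rd +1wr — WR_PORT → AL0|MU1|ME1|BR1|rd1|wr0
(3) want 1×ALU +2rd +1wr — FU → AL0|MU1|ME1|BR1|rd1|wr0
(4) want 1×BR +0rd +0wr — yes → AL0|MU1|ME1|BR0|rd1|wr0

issued = [0, 1, 4]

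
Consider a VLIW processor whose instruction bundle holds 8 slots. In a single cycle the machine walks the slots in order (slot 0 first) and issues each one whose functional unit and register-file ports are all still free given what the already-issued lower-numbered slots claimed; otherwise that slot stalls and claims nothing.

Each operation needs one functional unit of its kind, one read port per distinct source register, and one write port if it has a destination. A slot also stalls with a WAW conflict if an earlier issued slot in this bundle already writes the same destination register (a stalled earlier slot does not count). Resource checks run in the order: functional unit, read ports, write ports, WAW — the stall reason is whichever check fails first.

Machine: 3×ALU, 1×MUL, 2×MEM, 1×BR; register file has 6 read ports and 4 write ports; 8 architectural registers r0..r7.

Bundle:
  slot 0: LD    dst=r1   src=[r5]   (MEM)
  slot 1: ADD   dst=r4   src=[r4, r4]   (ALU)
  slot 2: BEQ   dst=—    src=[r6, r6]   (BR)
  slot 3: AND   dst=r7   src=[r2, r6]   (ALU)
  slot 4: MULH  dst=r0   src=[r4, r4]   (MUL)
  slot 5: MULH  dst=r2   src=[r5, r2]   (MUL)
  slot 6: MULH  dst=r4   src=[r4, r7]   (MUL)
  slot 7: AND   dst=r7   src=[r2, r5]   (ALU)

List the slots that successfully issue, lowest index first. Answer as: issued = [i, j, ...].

#0 MEM src=r5 dispatched  <A:3 Mu:1 Ld:1 B:1 rd:5 wr:3>
#1 ALU src=r4,r4 dispatched  <A:2 Mu:1 Ld:1 B:1 rd:4 wr:2>
#2 BR src=r6,r6 dispatched  <A:2 Mu:1 Ld:1 B:0 rd:3 wr:2>
#3 ALU src=r2,r6 dispatched  <A:1 Mu:1 Ld:1 B:0 rd:1 wr:1>
#4 MUL src=r4,r4 dispatched  <A:1 Mu:0 Ld:1 B:0 rd:0 wr:0>
#5 MUL src=r5,r2 held:FU  <A:1 Mu:0 Ld:1 B:0 rd:0 wr:0>
#6 MUL src=r4,r7 held:FU  <A:1 Mu:0 Ld:1 B:0 rd:0 wr:0>
#7 ALU src=r2,r5 held:RD_PORT  <A:1 Mu:0 Ld:1 B:0 rd:0 wr:0>

issued = [0, 1, 2, 3, 4]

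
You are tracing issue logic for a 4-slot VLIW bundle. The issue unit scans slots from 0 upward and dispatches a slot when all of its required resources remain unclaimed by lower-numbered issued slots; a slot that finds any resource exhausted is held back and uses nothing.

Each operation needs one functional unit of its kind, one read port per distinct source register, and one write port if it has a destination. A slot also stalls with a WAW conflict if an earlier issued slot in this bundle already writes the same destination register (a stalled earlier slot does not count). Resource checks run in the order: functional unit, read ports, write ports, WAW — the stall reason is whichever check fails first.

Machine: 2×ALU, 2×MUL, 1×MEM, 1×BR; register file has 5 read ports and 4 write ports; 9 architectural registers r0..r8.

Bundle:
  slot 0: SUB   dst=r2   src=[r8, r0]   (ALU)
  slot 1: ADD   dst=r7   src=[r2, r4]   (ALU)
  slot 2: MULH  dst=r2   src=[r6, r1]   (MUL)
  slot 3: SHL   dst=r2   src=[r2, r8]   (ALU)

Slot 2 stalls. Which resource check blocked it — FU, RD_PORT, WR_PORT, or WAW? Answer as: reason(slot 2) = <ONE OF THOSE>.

reason(slot 2) = RD_PORT

(0) want 1×ALU +2rd +1wr — yes → AL1|MU2|ME1|BR1|rd3|wr3
(1) want 1×ALU +2rd +1wr — yes → AL0|MU2|ME1|BR1|rd1|wr2
(2) want 1×MUL +2rd +1wr — RD_PORT → AL0|MU2|ME1|BR1|rd1|wr2
(3) want 1×ALU +2rd +1wr — FU → AL0|MU2|ME1|BR1|rd1|wr2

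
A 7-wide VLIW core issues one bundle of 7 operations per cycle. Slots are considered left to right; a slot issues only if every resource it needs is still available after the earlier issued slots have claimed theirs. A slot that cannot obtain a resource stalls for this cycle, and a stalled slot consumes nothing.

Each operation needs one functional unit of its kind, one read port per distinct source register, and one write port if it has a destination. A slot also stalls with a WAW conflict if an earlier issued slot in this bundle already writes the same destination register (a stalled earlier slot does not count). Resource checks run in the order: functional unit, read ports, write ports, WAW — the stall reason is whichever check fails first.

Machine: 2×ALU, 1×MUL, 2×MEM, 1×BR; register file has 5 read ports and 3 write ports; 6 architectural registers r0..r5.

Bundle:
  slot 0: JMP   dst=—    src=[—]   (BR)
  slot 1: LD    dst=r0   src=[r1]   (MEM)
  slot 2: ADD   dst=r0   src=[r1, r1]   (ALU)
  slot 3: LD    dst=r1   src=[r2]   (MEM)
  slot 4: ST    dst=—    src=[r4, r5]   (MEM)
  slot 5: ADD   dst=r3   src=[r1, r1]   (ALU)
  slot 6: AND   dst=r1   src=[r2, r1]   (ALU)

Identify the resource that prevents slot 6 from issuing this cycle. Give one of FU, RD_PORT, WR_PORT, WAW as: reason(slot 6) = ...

slot 0 (BR): ISSUE — free A2,Mu1,Ld2,B0 rp5 wp3
slot 1 (MEM): ISSUE — free A2,Mu1,Ld1,B0 rp4 wp2
slot 2 (ALU): stall WAW — free A2,Mu1,Ld1,B0 rp4 wp2
slot 3 (MEM): ISSUE — free A2,Mu1,Ld0,B0 rp3 wp1
slot 4 (MEM): stall FU — free A2,Mu1,Ld0,B0 rp3 wp1
slot 5 (ALU): ISSUE — free A1,Mu1,Ld0,B0 rp2 wp0
slot 6 (ALU): stall WR_PORT — free A1,Mu1,Ld0,B0 rp2 wp0

reason(slot 6) = WR_PORT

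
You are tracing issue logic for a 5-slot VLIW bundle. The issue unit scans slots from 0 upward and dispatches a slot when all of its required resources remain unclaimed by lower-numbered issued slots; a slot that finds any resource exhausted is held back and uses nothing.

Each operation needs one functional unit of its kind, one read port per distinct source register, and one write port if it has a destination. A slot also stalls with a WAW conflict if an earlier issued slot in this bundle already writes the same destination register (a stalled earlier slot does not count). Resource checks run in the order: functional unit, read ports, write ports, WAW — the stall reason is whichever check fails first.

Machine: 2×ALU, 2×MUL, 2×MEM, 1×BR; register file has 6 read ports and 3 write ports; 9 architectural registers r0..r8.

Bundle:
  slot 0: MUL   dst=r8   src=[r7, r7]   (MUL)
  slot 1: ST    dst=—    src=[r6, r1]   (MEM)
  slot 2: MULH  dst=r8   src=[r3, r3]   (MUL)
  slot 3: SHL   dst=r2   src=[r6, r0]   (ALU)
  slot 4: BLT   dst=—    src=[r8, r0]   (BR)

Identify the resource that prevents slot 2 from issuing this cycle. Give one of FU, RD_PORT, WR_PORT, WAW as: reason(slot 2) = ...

reason(slot 2) = WAW

#0 MUL src=r7,r7 dispatched  <A:2 Mu:1 Ld:2 B:1 rd:5 wr:2>
#1 MEM src=r6,r1 dispatched  <A:2 Mu:1 Ld:1 B:1 rd:3 wr:2>
#2 MUL src=r3,r3 held:WAW  <A:2 Mu:1 Ld:1 B:1 rd:3 wr:2>
#3 ALU src=r6,r0 dispatched  <A:1 Mu:1 Ld:1 B:1 rd:1 wr:1>
#4 BR src=r8,r0 held:RD_PORT  <A:1 Mu:1 Ld:1 B:1 rd:1 wr:1>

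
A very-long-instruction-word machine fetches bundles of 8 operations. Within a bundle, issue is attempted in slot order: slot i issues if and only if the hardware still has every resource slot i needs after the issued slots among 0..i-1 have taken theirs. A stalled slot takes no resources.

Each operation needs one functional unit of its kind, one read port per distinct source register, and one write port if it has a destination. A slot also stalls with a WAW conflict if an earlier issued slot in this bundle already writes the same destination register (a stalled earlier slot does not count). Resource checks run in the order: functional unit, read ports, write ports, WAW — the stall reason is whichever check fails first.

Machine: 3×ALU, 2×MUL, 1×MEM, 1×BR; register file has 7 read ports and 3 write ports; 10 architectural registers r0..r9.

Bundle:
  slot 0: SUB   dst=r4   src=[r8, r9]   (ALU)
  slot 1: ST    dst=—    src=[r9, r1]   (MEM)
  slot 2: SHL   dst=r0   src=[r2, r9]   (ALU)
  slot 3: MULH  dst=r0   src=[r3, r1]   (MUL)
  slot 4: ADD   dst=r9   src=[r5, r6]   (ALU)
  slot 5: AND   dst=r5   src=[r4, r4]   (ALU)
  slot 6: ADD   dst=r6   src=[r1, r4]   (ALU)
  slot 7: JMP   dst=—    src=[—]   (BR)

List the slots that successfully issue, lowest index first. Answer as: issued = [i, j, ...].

  0. ALU→r4 ⇒ go  {2A/2Mu/1Ld/1B | 5r 2w}
  1. MEM ⇒ go  {2A/2Mu/0Ld/1B | 3r 2w}
  2. ALU→r0 ⇒ go  {1A/2Mu/0Ld/1B | 1r 1w}
  3. MUL→r0 ⇒ no(RD_PORT)  {1A/2Mu/0Ld/1B | 1r 1w}
  4. ALU→r9 ⇒ no(RD_PORT)  {1A/2Mu/0Ld/1B | 1r 1w}
  5. ALU→r5 ⇒ go  {0A/2Mu/0Ld/1B | 0r 0w}
  6. ALU→r6 ⇒ no(FU)  {0A/2Mu/0Ld/1B | 0r 0w}
  7. BR ⇒ go  {0A/2Mu/0Ld/0B | 0r 0w}

issued = [0, 1, 2, 5, 7]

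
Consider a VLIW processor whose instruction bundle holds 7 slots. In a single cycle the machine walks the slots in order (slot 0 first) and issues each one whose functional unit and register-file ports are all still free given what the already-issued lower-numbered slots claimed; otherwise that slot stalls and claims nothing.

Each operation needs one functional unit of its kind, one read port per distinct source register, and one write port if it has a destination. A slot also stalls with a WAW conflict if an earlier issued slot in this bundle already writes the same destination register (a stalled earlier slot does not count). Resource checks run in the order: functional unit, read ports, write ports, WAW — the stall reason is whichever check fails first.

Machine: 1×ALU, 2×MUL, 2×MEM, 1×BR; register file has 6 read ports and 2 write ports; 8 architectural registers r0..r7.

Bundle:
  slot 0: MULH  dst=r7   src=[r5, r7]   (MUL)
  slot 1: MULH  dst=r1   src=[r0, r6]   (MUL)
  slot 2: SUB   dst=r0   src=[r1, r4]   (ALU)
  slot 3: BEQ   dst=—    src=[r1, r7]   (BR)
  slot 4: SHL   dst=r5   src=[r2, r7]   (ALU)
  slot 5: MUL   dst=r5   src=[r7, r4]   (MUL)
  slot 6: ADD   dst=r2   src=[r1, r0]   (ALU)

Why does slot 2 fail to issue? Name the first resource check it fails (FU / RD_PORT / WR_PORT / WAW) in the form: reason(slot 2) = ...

reason(slot 2) = WR_PORT

  0. MUL→r7 ⇒ go  {1A/1Mu/2Ld/1B | 4r 1w}
  1. MUL→r1 ⇒ go  {1A/0Mu/2Ld/1B | 2r 0w}
  2. ALU→r0 ⇒ no(WR_PORT)  {1A/0Mu/2Ld/1B | 2r 0w}
  3. BR ⇒ go  {1A/0Mu/2Ld/0B | 0r 0w}
  4. ALU→r5 ⇒ no(RD_PORT)  {1A/0Mu/2Ld/0B | 0r 0w}
  5. MUL→r5 ⇒ no(FU)  {1A/0Mu/2Ld/0B | 0r 0w}
  6. ALU→r2 ⇒ no(RD_PORT)  {1A/0Mu/2Ld/0B | 0r 0w}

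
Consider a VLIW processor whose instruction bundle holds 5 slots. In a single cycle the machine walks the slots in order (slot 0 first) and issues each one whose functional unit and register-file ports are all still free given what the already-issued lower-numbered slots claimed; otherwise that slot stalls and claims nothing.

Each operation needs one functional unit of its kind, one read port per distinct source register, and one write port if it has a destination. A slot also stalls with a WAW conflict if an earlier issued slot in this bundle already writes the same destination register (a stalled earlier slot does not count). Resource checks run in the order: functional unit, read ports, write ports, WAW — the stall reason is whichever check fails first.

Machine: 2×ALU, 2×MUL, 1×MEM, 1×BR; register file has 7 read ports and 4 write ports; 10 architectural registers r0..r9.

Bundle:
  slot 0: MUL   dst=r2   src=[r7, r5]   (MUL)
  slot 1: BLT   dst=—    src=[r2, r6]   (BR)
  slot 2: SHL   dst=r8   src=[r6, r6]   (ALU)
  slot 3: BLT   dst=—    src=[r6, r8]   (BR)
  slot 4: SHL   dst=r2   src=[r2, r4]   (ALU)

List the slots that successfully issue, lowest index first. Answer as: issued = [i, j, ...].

issued = [0, 1, 2]

slot 0 (MUL): ISSUE — free A2,Mu1,Ld1,B1 rp5 wp3
slot 1 (BR): ISSUE — free A2,Mu1,Ld1,B0 rp3 wp3
slot 2 (ALU): ISSUE — free A1,Mu1,Ld1,B0 rp2 wp2
slot 3 (BR): stall FU — free A1,Mu1,Ld1,B0 rp2 wp2
slot 4 (ALU): stall WAW — free A1,Mu1,Ld1,B0 rp2 wp2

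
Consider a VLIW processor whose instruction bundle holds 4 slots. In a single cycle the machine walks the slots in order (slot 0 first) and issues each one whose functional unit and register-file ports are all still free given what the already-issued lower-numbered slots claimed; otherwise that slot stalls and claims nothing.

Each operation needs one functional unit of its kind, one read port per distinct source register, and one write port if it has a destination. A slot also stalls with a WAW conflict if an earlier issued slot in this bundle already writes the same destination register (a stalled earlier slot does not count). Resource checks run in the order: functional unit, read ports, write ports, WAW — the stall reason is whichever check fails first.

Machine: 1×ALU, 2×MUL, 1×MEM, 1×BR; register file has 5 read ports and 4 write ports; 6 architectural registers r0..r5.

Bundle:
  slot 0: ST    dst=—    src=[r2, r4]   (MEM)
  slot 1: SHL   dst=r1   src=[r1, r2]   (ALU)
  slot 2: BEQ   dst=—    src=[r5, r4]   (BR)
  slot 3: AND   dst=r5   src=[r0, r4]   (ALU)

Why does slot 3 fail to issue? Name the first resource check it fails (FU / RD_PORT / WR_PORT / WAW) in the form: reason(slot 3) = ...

[0] MEM needs rd=2 wr=0: ok; after: ALU=1 MUL=2 MEM=0 BR=1, R=3, W=4
[1] ALU needs rd=2 wr=1: ok; after: ALU=0 MUL=2 MEM=0 BR=1, R=1, W=3
[2] BR needs rd=2 wr=0: RD_PORT; after: ALU=0 MUL=2 MEM=0 BR=1, R=1, W=3
[3] ALU needs rd=2 wr=1: FU; after: ALU=0 MUL=2 MEM=0 BR=1, R=1, W=3

reason(slot 3) = FU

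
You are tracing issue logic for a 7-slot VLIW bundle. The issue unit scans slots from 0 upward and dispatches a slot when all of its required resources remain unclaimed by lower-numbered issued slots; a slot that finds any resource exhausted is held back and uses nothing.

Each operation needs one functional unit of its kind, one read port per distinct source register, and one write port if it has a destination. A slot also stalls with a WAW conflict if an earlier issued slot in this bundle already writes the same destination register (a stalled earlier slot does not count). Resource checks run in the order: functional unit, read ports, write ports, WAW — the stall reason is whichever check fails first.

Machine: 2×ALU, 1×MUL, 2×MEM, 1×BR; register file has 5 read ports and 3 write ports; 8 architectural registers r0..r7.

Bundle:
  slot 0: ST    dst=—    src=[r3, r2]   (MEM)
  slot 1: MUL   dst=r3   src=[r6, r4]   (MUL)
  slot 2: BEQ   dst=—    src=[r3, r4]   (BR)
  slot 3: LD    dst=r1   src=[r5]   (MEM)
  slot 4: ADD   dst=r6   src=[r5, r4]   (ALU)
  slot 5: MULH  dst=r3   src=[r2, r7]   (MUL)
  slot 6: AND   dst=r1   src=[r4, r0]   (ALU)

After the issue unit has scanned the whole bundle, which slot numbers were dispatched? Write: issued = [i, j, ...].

  0. MEM ⇒ go  {2A/1Mu/1Ld/1B | 3r 3w}
  1. MUL→r3 ⇒ go  {2A/0Mu/1Ld/1B | 1r 2w}
  2. BR ⇒ no(RD_PORT)  {2A/0Mu/1Ld/1B | 1r 2w}
  3. MEM→r1 ⇒ go  {2A/0Mu/0Ld/1B | 0r 1w}
  4. ALU→r6 ⇒ no(RD_PORT)  {2A/0Mu/0Ld/1B | 0r 1w}
  5. MUL→r3 ⇒ no(FU)  {2A/0Mu/0Ld/1B | 0r 1w}
  6. ALU→r1 ⇒ no(RD_PORT)  {2A/0Mu/0Ld/1B | 0r 1w}

issued = [0, 1, 3]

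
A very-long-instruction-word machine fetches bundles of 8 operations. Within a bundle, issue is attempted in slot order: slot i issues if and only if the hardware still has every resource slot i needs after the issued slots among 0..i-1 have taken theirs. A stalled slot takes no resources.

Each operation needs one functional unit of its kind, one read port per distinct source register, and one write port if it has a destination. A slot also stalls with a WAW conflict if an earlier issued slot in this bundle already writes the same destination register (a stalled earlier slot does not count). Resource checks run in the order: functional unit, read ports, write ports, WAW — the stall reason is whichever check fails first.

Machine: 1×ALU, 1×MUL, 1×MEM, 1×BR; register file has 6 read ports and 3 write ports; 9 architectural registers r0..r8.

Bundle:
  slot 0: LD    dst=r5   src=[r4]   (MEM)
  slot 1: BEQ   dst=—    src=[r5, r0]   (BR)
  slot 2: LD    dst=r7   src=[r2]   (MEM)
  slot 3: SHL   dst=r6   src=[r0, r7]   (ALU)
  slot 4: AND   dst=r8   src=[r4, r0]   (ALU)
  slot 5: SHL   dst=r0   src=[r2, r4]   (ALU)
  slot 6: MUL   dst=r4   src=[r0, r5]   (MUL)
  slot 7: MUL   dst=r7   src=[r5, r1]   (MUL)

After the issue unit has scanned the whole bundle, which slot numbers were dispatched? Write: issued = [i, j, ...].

#0 MEM src=r4 dispatched  <A:1 Mu:1 Ld:0 B:1 rd:5 wr:2>
#1 BR src=r5,r0 dispatched  <A:1 Mu:1 Ld:0 B:0 rd:3 wr:2>
#2 MEM src=r2 held:FU  <A:1 Mu:1 Ld:0 B:0 rd:3 wr:2>
#3 ALU src=r0,r7 dispatched  <A:0 Mu:1 Ld:0 B:0 rd:1 wr:1>
#4 ALU src=r4,r0 held:FU  <A:0 Mu:1 Ld:0 B:0 rd:1 wr:1>
#5 ALU src=r2,r4 held:FU  <A:0 Mu:1 Ld:0 B:0 rd:1 wr:1>
#6 MUL src=r0,r5 held:RD_PORT  <A:0 Mu:1 Ld:0 B:0 rd:1 wr:1>
#7 MUL src=r5,r1 held:RD_PORT  <A:0 Mu:1 Ld:0 B:0 rd:1 wr:1>

issued = [0, 1, 3]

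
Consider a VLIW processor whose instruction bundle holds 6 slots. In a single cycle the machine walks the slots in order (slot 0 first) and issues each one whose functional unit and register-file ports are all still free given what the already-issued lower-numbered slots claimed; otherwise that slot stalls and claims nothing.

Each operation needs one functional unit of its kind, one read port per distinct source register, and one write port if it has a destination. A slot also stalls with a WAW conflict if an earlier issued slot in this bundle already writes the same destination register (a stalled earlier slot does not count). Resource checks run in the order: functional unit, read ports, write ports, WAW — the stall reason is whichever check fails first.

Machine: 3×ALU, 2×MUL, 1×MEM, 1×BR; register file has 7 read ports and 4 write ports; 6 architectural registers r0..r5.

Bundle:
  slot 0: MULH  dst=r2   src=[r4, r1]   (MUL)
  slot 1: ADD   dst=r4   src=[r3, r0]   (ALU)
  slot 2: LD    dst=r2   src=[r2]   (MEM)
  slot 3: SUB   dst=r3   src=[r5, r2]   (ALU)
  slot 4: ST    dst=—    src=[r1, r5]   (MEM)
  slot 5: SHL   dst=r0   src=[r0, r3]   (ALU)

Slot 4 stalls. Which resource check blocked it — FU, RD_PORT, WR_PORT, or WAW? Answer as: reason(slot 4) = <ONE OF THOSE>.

reason(slot 4) = RD_PORT

[0] MUL needs rd=2 wr=1: ok; after: ALU=3 MUL=1 MEM=1 BR=1, R=5, W=3
[1] ALU needs rd=2 wr=1: ok; after: ALU=2 MUL=1 MEM=1 BR=1, R=3, W=2
[2] MEM needs rd=1 wr=1: WAW; after: ALU=2 MUL=1 MEM=1 BR=1, R=3, W=2
[3] ALU needs rd=2 wr=1: ok; after: ALU=1 MUL=1 MEM=1 BR=1, R=1, W=1
[4] MEM needs rd=2 wr=0: RD_PORT; after: ALU=1 MUL=1 MEM=1 BR=1, R=1, W=1
[5] ALU needs rd=2 wr=1: RD_PORT; after: ALU=1 MUL=1 MEM=1 BR=1, R=1, W=1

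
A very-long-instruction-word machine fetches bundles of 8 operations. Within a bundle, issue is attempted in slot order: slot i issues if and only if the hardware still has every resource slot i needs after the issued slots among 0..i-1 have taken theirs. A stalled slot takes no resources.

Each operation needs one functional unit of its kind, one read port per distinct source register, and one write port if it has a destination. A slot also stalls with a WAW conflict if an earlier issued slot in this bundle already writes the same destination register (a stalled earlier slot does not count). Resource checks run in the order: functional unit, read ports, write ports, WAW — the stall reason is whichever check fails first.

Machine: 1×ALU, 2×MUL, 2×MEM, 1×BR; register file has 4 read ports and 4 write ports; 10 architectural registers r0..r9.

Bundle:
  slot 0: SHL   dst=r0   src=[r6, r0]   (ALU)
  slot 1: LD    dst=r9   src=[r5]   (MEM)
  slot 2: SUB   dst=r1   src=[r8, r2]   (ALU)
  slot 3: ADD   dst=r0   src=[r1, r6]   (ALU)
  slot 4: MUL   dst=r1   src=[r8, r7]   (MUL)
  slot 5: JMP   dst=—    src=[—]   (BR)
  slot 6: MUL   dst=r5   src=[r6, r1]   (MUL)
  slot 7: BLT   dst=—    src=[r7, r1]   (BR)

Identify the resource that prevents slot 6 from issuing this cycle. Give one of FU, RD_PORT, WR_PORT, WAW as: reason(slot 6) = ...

[0] ALU needs rd=2 wr=1: ok; after: ALU=0 MUL=2 MEM=2 BR=1, R=2, W=3
[1] MEM needs rd=1 wr=1: ok; after: ALU=0 MUL=2 MEM=1 BR=1, R=1, W=2
[2] ALU needs rd=2 wr=1: FU; after: ALU=0 MUL=2 MEM=1 BR=1, R=1, W=2
[3] ALU needs rd=2 wr=1: FU; after: ALU=0 MUL=2 MEM=1 BR=1, R=1, W=2
[4] MUL needs rd=2 wr=1: RD_PORT; after: ALU=0 MUL=2 MEM=1 BR=1, R=1, W=2
[5] BR needs rd=0 wr=0: ok; after: ALU=0 MUL=2 MEM=1 BR=0, R=1, W=2
[6] MUL needs rd=2 wr=1: RD_PORT; after: ALU=0 MUL=2 MEM=1 BR=0, R=1, W=2
[7] BR needs rd=2 wr=0: FU; after: ALU=0 MUL=2 MEM=1 BR=0, R=1, W=2

reason(slot 6) = RD_PORT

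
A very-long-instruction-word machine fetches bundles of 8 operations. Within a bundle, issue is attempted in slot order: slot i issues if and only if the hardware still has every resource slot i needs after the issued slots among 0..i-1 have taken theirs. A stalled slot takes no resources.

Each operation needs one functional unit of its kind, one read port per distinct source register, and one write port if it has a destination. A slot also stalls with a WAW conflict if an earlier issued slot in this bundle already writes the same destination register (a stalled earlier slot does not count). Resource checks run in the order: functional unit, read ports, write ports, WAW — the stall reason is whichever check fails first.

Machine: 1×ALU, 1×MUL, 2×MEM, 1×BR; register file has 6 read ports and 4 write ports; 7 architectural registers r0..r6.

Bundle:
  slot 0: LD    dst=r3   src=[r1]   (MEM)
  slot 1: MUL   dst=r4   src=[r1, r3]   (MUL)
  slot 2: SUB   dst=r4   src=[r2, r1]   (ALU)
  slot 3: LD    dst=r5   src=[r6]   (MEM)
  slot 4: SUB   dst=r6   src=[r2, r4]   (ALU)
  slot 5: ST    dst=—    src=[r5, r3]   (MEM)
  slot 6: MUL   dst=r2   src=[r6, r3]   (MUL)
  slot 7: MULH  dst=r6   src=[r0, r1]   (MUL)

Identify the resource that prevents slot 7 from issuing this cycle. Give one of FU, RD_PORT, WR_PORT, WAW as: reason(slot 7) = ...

reason(slot 7) = FU

#0 MEM src=r1 dispatched  <A:1 Mu:1 Ld:1 B:1 rd:5 wr:3>
#1 MUL src=r1,r3 dispatched  <A:1 Mu:0 Ld:1 B:1 rd:3 wr:2>
#2 ALU src=r2,r1 held:WAW  <A:1 Mu:0 Ld:1 B:1 rd:3 wr:2>
#3 MEM src=r6 dispatched  <A:1 Mu:0 Ld:0 B:1 rd:2 wr:1>
#4 ALU src=r2,r4 dispatched  <A:0 Mu:0 Ld:0 B:1 rd:0 wr:0>
#5 MEM src=r5,r3 held:FU  <A:0 Mu:0 Ld:0 B:1 rd:0 wr:0>
#6 MUL src=r6,r3 held:FU  <A:0 Mu:0 Ld:0 B:1 rd:0 wr:0>
#7 MUL src=r0,r1 held:FU  <A:0 Mu:0 Ld:0 B:1 rd:0 wr:0>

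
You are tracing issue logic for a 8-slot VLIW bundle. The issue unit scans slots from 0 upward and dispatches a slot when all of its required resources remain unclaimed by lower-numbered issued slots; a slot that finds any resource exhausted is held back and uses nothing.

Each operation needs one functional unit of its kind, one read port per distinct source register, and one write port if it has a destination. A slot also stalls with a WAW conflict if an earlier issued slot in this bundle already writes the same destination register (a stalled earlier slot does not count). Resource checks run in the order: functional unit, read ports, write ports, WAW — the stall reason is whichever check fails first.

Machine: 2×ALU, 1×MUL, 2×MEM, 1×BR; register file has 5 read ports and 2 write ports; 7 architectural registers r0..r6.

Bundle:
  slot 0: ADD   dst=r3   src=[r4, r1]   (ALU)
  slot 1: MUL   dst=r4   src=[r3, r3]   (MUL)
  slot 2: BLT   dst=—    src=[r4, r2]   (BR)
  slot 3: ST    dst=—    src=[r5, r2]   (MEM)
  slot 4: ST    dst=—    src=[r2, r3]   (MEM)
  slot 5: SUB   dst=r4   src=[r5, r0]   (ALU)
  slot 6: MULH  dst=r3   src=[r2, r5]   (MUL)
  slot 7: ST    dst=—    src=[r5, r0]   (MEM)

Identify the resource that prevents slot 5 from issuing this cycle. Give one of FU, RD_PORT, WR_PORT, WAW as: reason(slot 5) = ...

reason(slot 5) = RD_PORT

  0. ALU→r3 ⇒ go  {1A/1Mu/2Ld/1B | 3r 1w}
  1. MUL→r4 ⇒ go  {1A/0Mu/2Ld/1B | 2r 0w}
  2. BR ⇒ go  {1A/0Mu/2Ld/0B | 0r 0w}
  3. MEM ⇒ no(RD_PORT)  {1A/0Mu/2Ld/0B | 0r 0w}
  4. MEM ⇒ no(RD_PORT)  {1A/0Mu/2Ld/0B | 0r 0w}
  5. ALU→r4 ⇒ no(RD_PORT)  {1A/0Mu/2Ld/0B | 0r 0w}
  6. MUL→r3 ⇒ no(FU)  {1A/0Mu/2Ld/0B | 0r 0w}
  7. MEM ⇒ no(RD_PORT)  {1A/0Mu/2Ld/0B | 0r 0w}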